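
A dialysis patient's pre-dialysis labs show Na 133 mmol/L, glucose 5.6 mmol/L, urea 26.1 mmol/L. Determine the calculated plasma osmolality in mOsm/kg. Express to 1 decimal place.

297.7 mOsm/kg

Calculated osmolality = 2·Na + glucose + urea
= 2·133 + 5.6 + 26.1
= 266 + 5.60 + 26.10
= 297.7 mOsm/kg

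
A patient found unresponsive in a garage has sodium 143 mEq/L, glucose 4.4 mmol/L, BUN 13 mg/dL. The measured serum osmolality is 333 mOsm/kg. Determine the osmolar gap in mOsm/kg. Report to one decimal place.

Calculated osmolality = 2·Na + glucose + BUN/2.8
= 2·143 + 4.4 + 13/2.8
= 286 + 4.40 + 4.64
= 295.04 mOsm/kg ≈ 295.0 mOsm/kg
Osmolar gap = measured − calculated = 333 − 295.0 = 38.0 mOsm/kg

38.0 mOsm/kg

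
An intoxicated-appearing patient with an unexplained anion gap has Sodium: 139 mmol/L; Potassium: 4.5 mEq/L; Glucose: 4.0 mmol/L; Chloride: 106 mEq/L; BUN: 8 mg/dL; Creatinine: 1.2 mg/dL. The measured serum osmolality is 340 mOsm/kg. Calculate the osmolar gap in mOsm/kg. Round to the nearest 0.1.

Calculated osmolality = 2·Na + glucose + BUN/2.8
= 2·139 + 4 + 8/2.8
= 278 + 4 + 2.86
= 284.86 mOsm/kg ≈ 284.9 mOsm/kg
Osmolar gap = measured − calculated = 340 − 284.9 = 55.1 mOsm/kg

55.1 mOsm/kg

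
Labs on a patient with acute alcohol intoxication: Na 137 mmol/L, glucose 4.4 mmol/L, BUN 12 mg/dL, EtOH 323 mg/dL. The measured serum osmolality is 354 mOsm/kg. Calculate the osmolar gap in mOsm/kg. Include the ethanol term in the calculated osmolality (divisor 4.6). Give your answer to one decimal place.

1.1 mOsm/kg

Calculated osmolality = 2·Na + glucose + BUN/2.8 + ethanol/4.6
= 2·137 + 4.4 + 12/2.8 + 323/4.6
= 274 + 4.40 + 4.29 + 70.22
= 352.91 mOsm/kg ≈ 352.9 mOsm/kg
Osmolar gap = measured − calculated = 354 − 352.9 = 1.1 mOsm/kg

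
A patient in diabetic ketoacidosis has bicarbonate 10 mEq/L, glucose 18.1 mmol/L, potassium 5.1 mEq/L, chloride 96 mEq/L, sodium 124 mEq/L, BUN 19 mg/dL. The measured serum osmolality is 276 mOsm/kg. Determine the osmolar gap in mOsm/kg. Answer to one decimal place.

Calculated osmolality = 2·Na + glucose + BUN/2.8
= 2·124 + 18.1 + 19/2.8
= 248 + 18.10 + 6.79
= 272.89 mOsm/kg ≈ 272.9 mOsm/kg
Osmolar gap = measured − calculated = 276 − 272.9 = 3.1 mOsm/kg

3.1 mOsm/kg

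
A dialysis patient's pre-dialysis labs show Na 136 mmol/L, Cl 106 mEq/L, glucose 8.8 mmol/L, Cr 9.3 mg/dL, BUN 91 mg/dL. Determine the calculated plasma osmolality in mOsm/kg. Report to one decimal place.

Calculated osmolality = 2·Na + glucose + BUN/2.8
= 2·136 + 8.8 + 91/2.8
= 272 + 8.80 + 32.50
= 313.3 mOsm/kg

313.3 mOsm/kg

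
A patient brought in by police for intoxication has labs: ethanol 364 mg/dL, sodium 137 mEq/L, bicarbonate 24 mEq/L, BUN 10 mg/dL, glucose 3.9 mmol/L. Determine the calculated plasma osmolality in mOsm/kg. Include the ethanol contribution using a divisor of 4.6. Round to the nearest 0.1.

Calculated osmolality = 2·Na + glucose + BUN/2.8 + ethanol/4.6
= 2·137 + 3.9 + 10/2.8 + 364/4.6
= 274 + 3.90 + 3.57 + 79.13
= 360.6 mOsm/kg

360.6 mOsm/kg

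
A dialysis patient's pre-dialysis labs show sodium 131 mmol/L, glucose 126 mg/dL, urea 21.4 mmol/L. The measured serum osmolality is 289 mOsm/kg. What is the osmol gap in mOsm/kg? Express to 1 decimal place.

-1.4 mOsm/kg

Calculated osmolality = 2·Na + glucose/18 + urea
= 2·131 + 126/18 + 21.4
= 262 + 7 + 21.40
= 290.4 mOsm/kg ≈ 290.4 mOsm/kg
Osmolar gap = measured − calculated = 289 − 290.4 = -1.4 mOsm/kg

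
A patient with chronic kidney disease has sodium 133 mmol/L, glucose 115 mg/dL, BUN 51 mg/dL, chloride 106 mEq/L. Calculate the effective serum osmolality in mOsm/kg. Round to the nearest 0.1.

272.4 mOsm/kg

Effective osmolality excludes urea (freely permeant across cell membranes):
2·Na + glucose/18
= 2·133 + 115/18
= 266 + 6.39
= 272.39 mOsm/kg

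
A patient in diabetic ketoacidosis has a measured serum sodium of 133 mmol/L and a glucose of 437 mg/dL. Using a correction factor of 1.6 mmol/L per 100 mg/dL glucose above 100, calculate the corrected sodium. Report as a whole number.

138 mmol/L

Corrected Na = measured Na + 1.6 · (glucose − 100)/100
= 133 + 1.6 · (437 − 100)/100
= 133 + 5.4
= 138.4 mmol/L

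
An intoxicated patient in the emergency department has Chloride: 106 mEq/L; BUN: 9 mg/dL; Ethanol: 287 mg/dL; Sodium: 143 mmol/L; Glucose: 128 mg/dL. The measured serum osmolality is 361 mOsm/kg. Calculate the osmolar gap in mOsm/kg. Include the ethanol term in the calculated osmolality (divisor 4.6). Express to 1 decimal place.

2.3 mOsm/kg

Calculated osmolality = 2·Na + glucose/18 + BUN/2.8 + ethanol/4.6
= 2·143 + 128/18 + 9/2.8 + 287/4.6
= 286 + 7.11 + 3.21 + 62.39
= 358.71 mOsm/kg ≈ 358.7 mOsm/kg
Osmolar gap = measured − calculated = 361 − 358.7 = 2.3 mOsm/kg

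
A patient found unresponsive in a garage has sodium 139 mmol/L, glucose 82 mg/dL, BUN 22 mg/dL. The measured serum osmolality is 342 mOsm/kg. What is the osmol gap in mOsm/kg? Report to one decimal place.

Calculated osmolality = 2·Na + glucose/18 + BUN/2.8
= 2·139 + 82/18 + 22/2.8
= 278 + 4.56 + 7.86
= 290.42 mOsm/kg ≈ 290.4 mOsm/kg
Osmolar gap = measured − calculated = 342 − 290.4 = 51.6 mOsm/kg

51.6 mOsm/kg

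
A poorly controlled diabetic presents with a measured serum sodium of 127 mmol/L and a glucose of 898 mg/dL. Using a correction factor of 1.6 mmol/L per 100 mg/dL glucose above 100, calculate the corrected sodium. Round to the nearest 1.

140 mmol/L

Corrected Na = measured Na + 1.6 · (glucose − 100)/100
= 127 + 1.6 · (898 − 100)/100
= 127 + 12.8
= 139.8 mmol/L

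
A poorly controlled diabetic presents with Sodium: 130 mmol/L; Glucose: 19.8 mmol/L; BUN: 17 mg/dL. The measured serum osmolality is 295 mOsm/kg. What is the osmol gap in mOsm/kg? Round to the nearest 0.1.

9.1 mOsm/kg

Calculated osmolality = 2·Na + glucose + BUN/2.8
= 2·130 + 19.8 + 17/2.8
= 260 + 19.80 + 6.07
= 285.87 mOsm/kg ≈ 285.9 mOsm/kg
Osmolar gap = measured − calculated = 295 − 285.9 = 9.1 mOsm/kg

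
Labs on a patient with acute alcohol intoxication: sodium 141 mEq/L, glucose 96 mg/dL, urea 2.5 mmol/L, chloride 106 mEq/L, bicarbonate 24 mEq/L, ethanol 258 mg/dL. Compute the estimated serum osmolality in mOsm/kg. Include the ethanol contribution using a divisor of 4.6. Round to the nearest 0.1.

Calculated osmolality = 2·Na + glucose/18 + urea + ethanol/4.6
= 2·141 + 96/18 + 2.5 + 258/4.6
= 282 + 5.33 + 2.50 + 56.09
= 345.92 mOsm/kg

345.9 mOsm/kg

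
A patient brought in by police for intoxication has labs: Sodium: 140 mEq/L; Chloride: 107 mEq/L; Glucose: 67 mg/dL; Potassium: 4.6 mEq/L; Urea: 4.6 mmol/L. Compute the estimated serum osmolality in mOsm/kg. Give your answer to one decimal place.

288.3 mOsm/kg

Calculated osmolality = 2·Na + glucose/18 + urea
= 2·140 + 67/18 + 4.6
= 280 + 3.72 + 4.60
= 288.32 mOsm/kg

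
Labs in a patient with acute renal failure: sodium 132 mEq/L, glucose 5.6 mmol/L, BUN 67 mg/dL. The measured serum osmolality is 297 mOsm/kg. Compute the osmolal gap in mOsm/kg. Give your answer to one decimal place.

Calculated osmolality = 2·Na + glucose + BUN/2.8
= 2·132 + 5.6 + 67/2.8
= 264 + 5.60 + 23.93
= 293.53 mOsm/kg ≈ 293.5 mOsm/kg
Osmolar gap = measured − calculated = 297 − 293.5 = 3.5 mOsm/kg

3.5 mOsm/kg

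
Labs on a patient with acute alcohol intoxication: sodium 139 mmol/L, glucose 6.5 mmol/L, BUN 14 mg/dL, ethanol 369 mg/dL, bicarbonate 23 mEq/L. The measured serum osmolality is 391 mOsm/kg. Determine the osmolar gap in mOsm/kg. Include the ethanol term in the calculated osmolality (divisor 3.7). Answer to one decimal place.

1.8 mOsm/kg

Calculated osmolality = 2·Na + glucose + BUN/2.8 + ethanol/3.7
= 2·139 + 6.5 + 14/2.8 + 369/3.7
= 278 + 6.50 + 5 + 99.73
= 389.23 mOsm/kg ≈ 389.2 mOsm/kg
Osmolar gap = measured − calculated = 391 − 389.2 = 1.8 mOsm/kg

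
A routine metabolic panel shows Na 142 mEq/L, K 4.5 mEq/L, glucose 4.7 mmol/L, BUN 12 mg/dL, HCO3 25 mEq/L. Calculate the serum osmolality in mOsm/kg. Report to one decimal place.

293.0 mOsm/kg

Calculated osmolality = 2·Na + glucose + BUN/2.8
= 2·142 + 4.7 + 12/2.8
= 284 + 4.70 + 4.29
= 292.99 mOsm/kg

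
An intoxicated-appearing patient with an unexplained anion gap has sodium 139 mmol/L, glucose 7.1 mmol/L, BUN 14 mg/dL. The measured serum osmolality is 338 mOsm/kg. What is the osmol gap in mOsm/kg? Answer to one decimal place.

47.9 mOsm/kg

Calculated osmolality = 2·Na + glucose + BUN/2.8
= 2·139 + 7.1 + 14/2.8
= 278 + 7.10 + 5
= 290.1 mOsm/kg ≈ 290.1 mOsm/kg
Osmolar gap = measured − calculated = 338 − 290.1 = 47.9 mOsm/kg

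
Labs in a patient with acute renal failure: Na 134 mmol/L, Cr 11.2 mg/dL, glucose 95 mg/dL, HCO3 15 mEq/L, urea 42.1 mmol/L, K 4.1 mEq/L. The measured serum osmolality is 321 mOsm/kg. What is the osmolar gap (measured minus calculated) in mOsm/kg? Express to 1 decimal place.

Calculated osmolality = 2·Na + glucose/18 + urea
= 2·134 + 95/18 + 42.1
= 268 + 5.28 + 42.10
= 315.38 mOsm/kg ≈ 315.4 mOsm/kg
Osmolar gap = measured − calculated = 321 − 315.4 = 5.6 mOsm/kg

5.6 mOsm/kg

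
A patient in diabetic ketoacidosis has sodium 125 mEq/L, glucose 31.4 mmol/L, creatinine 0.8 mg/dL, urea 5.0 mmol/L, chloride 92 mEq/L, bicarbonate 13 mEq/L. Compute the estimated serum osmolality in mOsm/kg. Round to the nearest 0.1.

286.4 mOsm/kg

Calculated osmolality = 2·Na + glucose + urea
= 2·125 + 31.4 + 5
= 250 + 31.40 + 5
= 286.4 mOsm/kg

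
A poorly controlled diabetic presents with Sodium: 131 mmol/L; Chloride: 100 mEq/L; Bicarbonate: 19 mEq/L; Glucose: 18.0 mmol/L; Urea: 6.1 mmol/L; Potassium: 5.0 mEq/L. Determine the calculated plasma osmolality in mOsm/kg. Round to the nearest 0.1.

286.1 mOsm/kg

Calculated osmolality = 2·Na + glucose + urea
= 2·131 + 18 + 6.1
= 262 + 18 + 6.10
= 286.1 mOsm/kg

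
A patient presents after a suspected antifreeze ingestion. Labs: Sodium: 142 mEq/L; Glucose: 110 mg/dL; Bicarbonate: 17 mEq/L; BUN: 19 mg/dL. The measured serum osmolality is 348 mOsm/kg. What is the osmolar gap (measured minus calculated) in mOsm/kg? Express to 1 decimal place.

51.1 mOsm/kg

Calculated osmolality = 2·Na + glucose/18 + BUN/2.8
= 2·142 + 110/18 + 19/2.8
= 284 + 6.11 + 6.79
= 296.9 mOsm/kg ≈ 296.9 mOsm/kg
Osmolar gap = measured − calculated = 348 − 296.9 = 51.1 mOsm/kg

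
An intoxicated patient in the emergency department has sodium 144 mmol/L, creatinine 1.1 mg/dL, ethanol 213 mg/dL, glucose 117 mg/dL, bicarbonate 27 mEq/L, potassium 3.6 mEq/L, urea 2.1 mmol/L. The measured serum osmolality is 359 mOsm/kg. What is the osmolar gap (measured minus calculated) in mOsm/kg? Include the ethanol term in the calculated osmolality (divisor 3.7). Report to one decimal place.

4.8 mOsm/kg

Calculated osmolality = 2·Na + glucose/18 + urea + ethanol/3.7
= 2·144 + 117/18 + 2.1 + 213/3.7
= 288 + 6.50 + 2.10 + 57.57
= 354.17 mOsm/kg ≈ 354.2 mOsm/kg
Osmolar gap = measured − calculated = 359 − 354.2 = 4.8 mOsm/kg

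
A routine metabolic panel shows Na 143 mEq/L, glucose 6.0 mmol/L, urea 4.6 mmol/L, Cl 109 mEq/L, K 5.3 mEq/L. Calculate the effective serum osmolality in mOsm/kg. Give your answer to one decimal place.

Effective osmolality excludes urea (freely permeant across cell membranes):
2·Na + glucose
= 2·143 + 6
= 286 + 6
= 292 mOsm/kg

292.0 mOsm/kg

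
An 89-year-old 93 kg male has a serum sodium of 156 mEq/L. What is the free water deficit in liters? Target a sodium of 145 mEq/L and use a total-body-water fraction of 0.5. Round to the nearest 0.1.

3.5 L

TBW = 0.5 · 93 = 46.5 L
Free water deficit = TBW · (Na/145 − 1)
= 46.5 · (156/145 − 1)
= 46.5 · 0.0759
= 3.53 L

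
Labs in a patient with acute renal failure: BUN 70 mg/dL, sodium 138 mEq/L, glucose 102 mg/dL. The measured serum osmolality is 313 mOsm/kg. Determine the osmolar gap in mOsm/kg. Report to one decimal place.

Calculated osmolality = 2·Na + glucose/18 + BUN/2.8
= 2·138 + 102/18 + 70/2.8
= 276 + 5.67 + 25
= 306.67 mOsm/kg ≈ 306.7 mOsm/kg
Osmolar gap = measured − calculated = 313 − 306.7 = 6.3 mOsm/kg

6.3 mOsm/kg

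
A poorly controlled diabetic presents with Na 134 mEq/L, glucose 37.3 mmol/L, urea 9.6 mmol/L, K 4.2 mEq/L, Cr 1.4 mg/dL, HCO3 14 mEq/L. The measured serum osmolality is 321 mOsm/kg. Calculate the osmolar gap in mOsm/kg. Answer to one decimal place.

Calculated osmolality = 2·Na + glucose + urea
= 2·134 + 37.3 + 9.6
= 268 + 37.30 + 9.60
= 314.9 mOsm/kg ≈ 314.9 mOsm/kg
Osmolar gap = measured − calculated = 321 − 314.9 = 6.1 mOsm/kg

6.1 mOsm/kg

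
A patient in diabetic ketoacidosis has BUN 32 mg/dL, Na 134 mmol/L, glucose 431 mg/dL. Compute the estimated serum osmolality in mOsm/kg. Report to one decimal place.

Calculated osmolality = 2·Na + glucose/18 + BUN/2.8
= 2·134 + 431/18 + 32/2.8
= 268 + 23.94 + 11.43
= 303.37 mOsm/kg

303.4 mOsm/kg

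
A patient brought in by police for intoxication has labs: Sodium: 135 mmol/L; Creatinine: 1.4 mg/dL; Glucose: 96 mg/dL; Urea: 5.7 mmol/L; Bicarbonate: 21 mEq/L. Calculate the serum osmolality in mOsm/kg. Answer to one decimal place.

281.0 mOsm/kg

Calculated osmolality = 2·Na + glucose/18 + urea
= 2·135 + 96/18 + 5.7
= 270 + 5.33 + 5.70
= 281.03 mOsm/kg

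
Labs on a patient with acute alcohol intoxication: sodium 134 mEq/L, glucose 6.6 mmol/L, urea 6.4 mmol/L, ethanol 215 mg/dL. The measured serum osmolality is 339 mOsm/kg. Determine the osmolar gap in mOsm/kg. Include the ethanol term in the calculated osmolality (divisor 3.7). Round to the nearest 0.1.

Calculated osmolality = 2·Na + glucose + urea + ethanol/3.7
= 2·134 + 6.6 + 6.4 + 215/3.7
= 268 + 6.60 + 6.40 + 58.11
= 339.11 mOsm/kg ≈ 339.1 mOsm/kg
Osmolar gap = measured − calculated = 339 − 339.1 = -0.1 mOsm/kg

-0.1 mOsm/kg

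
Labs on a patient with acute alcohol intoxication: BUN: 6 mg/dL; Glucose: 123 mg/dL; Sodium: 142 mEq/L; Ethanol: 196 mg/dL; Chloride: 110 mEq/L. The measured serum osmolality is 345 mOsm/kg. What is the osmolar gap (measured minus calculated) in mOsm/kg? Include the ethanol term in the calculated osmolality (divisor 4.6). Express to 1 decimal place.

9.4 mOsm/kg

Calculated osmolality = 2·Na + glucose/18 + BUN/2.8 + ethanol/4.6
= 2·142 + 123/18 + 6/2.8 + 196/4.6
= 284 + 6.83 + 2.14 + 42.61
= 335.58 mOsm/kg ≈ 335.6 mOsm/kg
Osmolar gap = measured − calculated = 345 − 335.6 = 9.4 mOsm/kg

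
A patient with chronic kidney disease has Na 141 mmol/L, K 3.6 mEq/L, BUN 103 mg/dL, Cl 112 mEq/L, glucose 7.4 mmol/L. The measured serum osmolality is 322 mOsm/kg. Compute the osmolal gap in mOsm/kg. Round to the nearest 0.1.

-4.2 mOsm/kg

Calculated osmolality = 2·Na + glucose + BUN/2.8
= 2·141 + 7.4 + 103/2.8
= 282 + 7.40 + 36.79
= 326.19 mOsm/kg ≈ 326.2 mOsm/kg
Osmolar gap = measured − calculated = 322 − 326.2 = -4.2 mOsm/kg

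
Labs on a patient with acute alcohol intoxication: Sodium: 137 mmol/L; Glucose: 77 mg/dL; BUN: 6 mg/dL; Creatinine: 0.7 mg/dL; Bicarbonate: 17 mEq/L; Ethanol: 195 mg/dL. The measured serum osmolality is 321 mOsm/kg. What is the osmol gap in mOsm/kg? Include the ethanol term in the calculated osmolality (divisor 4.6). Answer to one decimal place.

-1.8 mOsm/kg

Calculated osmolality = 2·Na + glucose/18 + BUN/2.8 + ethanol/4.6
= 2·137 + 77/18 + 6/2.8 + 195/4.6
= 274 + 4.28 + 2.14 + 42.39
= 322.81 mOsm/kg ≈ 322.8 mOsm/kg
Osmolar gap = measured − calculated = 321 − 322.8 = -1.8 mOsm/kg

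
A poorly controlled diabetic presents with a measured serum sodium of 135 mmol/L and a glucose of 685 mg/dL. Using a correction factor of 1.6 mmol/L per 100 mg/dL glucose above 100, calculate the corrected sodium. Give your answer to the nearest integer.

Corrected Na = measured Na + 1.6 · (glucose − 100)/100
= 135 + 1.6 · (685 − 100)/100
= 135 + 9.4
= 144.4 mmol/L

144 mmol/L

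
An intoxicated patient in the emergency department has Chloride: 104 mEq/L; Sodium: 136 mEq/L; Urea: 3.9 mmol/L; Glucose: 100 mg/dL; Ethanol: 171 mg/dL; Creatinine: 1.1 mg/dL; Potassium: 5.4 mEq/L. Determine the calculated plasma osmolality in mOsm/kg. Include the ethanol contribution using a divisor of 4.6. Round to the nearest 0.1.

Calculated osmolality = 2·Na + glucose/18 + urea + ethanol/4.6
= 2·136 + 100/18 + 3.9 + 171/4.6
= 272 + 5.56 + 3.90 + 37.17
= 318.63 mOsm/kg

318.6 mOsm/kg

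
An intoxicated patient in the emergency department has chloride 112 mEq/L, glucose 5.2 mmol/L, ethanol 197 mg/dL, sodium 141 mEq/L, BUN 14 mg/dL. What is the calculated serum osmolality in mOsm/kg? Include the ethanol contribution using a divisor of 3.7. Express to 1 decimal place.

345.4 mOsm/kg

Calculated osmolality = 2·Na + glucose + BUN/2.8 + ethanol/3.7
= 2·141 + 5.2 + 14/2.8 + 197/3.7
= 282 + 5.20 + 5 + 53.24
= 345.44 mOsm/kg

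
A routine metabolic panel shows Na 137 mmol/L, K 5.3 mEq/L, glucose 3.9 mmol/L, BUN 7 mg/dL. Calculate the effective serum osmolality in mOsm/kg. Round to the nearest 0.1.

Effective osmolality excludes urea (freely permeant across cell membranes):
2·Na + glucose
= 2·137 + 3.9
= 274 + 3.9
= 277.9 mOsm/kg

277.9 mOsm/kg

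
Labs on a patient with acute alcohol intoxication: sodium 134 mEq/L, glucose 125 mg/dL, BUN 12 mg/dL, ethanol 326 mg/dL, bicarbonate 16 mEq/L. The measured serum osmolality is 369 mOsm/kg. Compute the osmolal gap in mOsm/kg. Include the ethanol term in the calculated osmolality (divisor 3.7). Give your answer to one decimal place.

1.7 mOsm/kg

Calculated osmolality = 2·Na + glucose/18 + BUN/2.8 + ethanol/3.7
= 2·134 + 125/18 + 12/2.8 + 326/3.7
= 268 + 6.94 + 4.29 + 88.11
= 367.34 mOsm/kg ≈ 367.3 mOsm/kg
Osmolar gap = measured − calculated = 369 − 367.3 = 1.7 mOsm/kg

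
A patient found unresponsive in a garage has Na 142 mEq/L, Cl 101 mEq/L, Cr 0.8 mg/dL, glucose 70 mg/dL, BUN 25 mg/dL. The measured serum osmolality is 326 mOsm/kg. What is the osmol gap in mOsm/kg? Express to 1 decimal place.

Calculated osmolality = 2·Na + glucose/18 + BUN/2.8
= 2·142 + 70/18 + 25/2.8
= 284 + 3.89 + 8.93
= 296.82 mOsm/kg ≈ 296.8 mOsm/kg
Osmolar gap = measured − calculated = 326 − 296.8 = 29.2 mOsm/kg

29.2 mOsm/kg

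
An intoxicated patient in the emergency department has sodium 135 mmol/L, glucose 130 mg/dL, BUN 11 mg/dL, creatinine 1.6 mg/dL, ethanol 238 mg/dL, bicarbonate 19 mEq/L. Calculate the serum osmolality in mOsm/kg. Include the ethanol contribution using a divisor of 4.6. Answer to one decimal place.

332.9 mOsm/kg

Calculated osmolality = 2·Na + glucose/18 + BUN/2.8 + ethanol/4.6
= 2·135 + 130/18 + 11/2.8 + 238/4.6
= 270 + 7.22 + 3.93 + 51.74
= 332.89 mOsm/kg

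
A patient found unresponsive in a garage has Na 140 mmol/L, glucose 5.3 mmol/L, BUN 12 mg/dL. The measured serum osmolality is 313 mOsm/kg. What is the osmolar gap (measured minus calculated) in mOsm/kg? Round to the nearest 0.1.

23.4 mOsm/kg

Calculated osmolality = 2·Na + glucose + BUN/2.8
= 2·140 + 5.3 + 12/2.8
= 280 + 5.30 + 4.29
= 289.59 mOsm/kg ≈ 289.6 mOsm/kg
Osmolar gap = measured − calculated = 313 − 289.6 = 23.4 mOsm/kg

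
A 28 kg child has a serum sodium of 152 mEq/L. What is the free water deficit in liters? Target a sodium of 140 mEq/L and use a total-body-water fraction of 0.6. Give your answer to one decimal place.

1.4 L

TBW = 0.6 · 28 = 16.8 L
Free water deficit = TBW · (Na/140 − 1)
= 16.8 · (152/140 − 1)
= 16.8 · 0.0857
= 1.44 L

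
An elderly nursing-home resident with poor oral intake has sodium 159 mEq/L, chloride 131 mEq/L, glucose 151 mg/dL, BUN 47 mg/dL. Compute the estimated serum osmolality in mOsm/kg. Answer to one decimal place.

343.2 mOsm/kg

Calculated osmolality = 2·Na + glucose/18 + BUN/2.8
= 2·159 + 151/18 + 47/2.8
= 318 + 8.39 + 16.79
= 343.18 mOsm/kg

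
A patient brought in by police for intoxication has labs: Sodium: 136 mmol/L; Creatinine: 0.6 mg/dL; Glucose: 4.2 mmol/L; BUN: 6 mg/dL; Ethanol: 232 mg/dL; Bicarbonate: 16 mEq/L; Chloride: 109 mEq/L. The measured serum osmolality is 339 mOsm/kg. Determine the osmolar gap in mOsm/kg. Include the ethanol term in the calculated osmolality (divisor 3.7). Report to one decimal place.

Calculated osmolality = 2·Na + glucose + BUN/2.8 + ethanol/3.7
= 2·136 + 4.2 + 6/2.8 + 232/3.7
= 272 + 4.20 + 2.14 + 62.70
= 341.04 mOsm/kg ≈ 341.0 mOsm/kg
Osmolar gap = measured − calculated = 339 − 341.0 = -2.0 mOsm/kg

-2.0 mOsm/kg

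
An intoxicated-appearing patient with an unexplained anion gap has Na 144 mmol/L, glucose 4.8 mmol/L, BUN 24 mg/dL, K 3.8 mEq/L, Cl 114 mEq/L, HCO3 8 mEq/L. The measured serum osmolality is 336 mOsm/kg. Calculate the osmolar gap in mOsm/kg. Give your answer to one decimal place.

Calculated osmolality = 2·Na + glucose + BUN/2.8
= 2·144 + 4.8 + 24/2.8
= 288 + 4.80 + 8.57
= 301.37 mOsm/kg ≈ 301.4 mOsm/kg
Osmolar gap = measured − calculated = 336 − 301.4 = 34.6 mOsm/kg

34.6 mOsm/kg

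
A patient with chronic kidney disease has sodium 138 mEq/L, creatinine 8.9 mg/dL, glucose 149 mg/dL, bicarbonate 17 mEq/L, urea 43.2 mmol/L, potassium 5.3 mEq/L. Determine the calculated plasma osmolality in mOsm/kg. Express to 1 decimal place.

327.5 mOsm/kg

Calculated osmolality = 2·Na + glucose/18 + urea
= 2·138 + 149/18 + 43.2
= 276 + 8.28 + 43.20
= 327.48 mOsm/kg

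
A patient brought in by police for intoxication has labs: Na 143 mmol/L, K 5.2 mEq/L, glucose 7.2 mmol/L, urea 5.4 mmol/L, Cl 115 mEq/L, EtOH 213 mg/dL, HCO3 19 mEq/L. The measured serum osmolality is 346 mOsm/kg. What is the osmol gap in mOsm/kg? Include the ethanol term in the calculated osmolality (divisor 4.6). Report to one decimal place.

Calculated osmolality = 2·Na + glucose + urea + ethanol/4.6
= 2·143 + 7.2 + 5.4 + 213/4.6
= 286 + 7.20 + 5.40 + 46.30
= 344.9 mOsm/kg ≈ 344.9 mOsm/kg
Osmolar gap = measured − calculated = 346 − 344.9 = 1.1 mOsm/kg

1.1 mOsm/kg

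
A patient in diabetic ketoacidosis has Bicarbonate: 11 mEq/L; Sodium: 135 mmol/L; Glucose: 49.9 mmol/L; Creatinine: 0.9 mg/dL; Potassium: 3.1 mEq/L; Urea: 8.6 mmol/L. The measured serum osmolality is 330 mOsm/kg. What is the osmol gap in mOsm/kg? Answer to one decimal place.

Calculated osmolality = 2·Na + glucose + urea
= 2·135 + 49.9 + 8.6
= 270 + 49.90 + 8.60
= 328.5 mOsm/kg ≈ 328.5 mOsm/kg
Osmolar gap = measured − calculated = 330 − 328.5 = 1.5 mOsm/kg

1.5 mOsm/kg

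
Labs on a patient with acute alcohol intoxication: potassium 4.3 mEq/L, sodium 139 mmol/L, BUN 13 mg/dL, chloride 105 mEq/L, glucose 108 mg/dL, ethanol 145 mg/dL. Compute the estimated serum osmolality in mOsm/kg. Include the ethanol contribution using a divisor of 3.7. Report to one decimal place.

327.8 mOsm/kg

Calculated osmolality = 2·Na + glucose/18 + BUN/2.8 + ethanol/3.7
= 2·139 + 108/18 + 13/2.8 + 145/3.7
= 278 + 6 + 4.64 + 39.19
= 327.83 mOsm/kg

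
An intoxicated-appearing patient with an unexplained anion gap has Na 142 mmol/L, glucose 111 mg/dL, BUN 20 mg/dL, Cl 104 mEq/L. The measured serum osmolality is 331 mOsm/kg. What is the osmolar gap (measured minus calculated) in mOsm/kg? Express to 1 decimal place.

33.7 mOsm/kg

Calculated osmolality = 2·Na + glucose/18 + BUN/2.8
= 2·142 + 111/18 + 20/2.8
= 284 + 6.17 + 7.14
= 297.31 mOsm/kg ≈ 297.3 mOsm/kg
Osmolar gap = measured − calculated = 331 − 297.3 = 33.7 mOsm/kg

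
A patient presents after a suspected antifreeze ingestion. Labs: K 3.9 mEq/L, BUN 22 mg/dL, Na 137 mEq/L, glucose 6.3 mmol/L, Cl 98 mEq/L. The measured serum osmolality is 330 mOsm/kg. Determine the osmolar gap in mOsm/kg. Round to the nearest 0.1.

41.8 mOsm/kg

Calculated osmolality = 2·Na + glucose + BUN/2.8
= 2·137 + 6.3 + 22/2.8
= 274 + 6.30 + 7.86
= 288.16 mOsm/kg ≈ 288.2 mOsm/kg
Osmolar gap = measured − calculated = 330 − 288.2 = 41.8 mOsm/kg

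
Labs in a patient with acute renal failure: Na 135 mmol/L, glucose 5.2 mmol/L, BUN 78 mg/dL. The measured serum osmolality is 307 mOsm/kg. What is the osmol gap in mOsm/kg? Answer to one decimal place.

3.9 mOsm/kg

Calculated osmolality = 2·Na + glucose + BUN/2.8
= 2·135 + 5.2 + 78/2.8
= 270 + 5.20 + 27.86
= 303.06 mOsm/kg ≈ 303.1 mOsm/kg
Osmolar gap = measured − calculated = 307 − 303.1 = 3.9 mOsm/kg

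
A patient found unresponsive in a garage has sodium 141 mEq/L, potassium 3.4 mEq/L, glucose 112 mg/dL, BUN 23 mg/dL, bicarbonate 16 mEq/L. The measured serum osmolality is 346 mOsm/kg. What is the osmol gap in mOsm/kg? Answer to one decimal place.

49.6 mOsm/kg

Calculated osmolality = 2·Na + glucose/18 + BUN/2.8
= 2·141 + 112/18 + 23/2.8
= 282 + 6.22 + 8.21
= 296.43 mOsm/kg ≈ 296.4 mOsm/kg
Osmolar gap = measured − calculated = 346 − 296.4 = 49.6 mOsm/kg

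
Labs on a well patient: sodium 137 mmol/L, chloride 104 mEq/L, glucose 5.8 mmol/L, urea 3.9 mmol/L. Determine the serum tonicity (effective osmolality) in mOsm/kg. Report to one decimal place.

279.8 mOsm/kg

Effective osmolality excludes urea (freely permeant across cell membranes):
2·Na + glucose
= 2·137 + 5.8
= 274 + 5.8
= 279.8 mOsm/kg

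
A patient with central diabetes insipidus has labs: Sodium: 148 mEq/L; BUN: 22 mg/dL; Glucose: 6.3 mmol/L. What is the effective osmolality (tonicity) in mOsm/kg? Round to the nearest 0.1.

302.3 mOsm/kg

Effective osmolality excludes urea (freely permeant across cell membranes):
2·Na + glucose
= 2·148 + 6.3
= 296 + 6.3
= 302.3 mOsm/kg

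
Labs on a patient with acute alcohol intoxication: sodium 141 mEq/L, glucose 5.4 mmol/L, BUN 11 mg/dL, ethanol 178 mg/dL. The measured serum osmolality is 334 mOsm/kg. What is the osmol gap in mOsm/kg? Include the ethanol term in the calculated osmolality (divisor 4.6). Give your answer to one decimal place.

4.0 mOsm/kg

Calculated osmolality = 2·Na + glucose + BUN/2.8 + ethanol/4.6
= 2·141 + 5.4 + 11/2.8 + 178/4.6
= 282 + 5.40 + 3.93 + 38.70
= 330.03 mOsm/kg ≈ 330.0 mOsm/kg
Osmolar gap = measured − calculated = 334 − 330.0 = 4.0 mOsm/kg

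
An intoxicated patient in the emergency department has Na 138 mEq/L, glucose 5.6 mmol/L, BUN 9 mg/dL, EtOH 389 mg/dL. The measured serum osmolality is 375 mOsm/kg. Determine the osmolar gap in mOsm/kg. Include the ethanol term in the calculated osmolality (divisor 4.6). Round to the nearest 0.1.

5.6 mOsm/kg

Calculated osmolality = 2·Na + glucose + BUN/2.8 + ethanol/4.6
= 2·138 + 5.6 + 9/2.8 + 389/4.6
= 276 + 5.60 + 3.21 + 84.57
= 369.38 mOsm/kg ≈ 369.4 mOsm/kg
Osmolar gap = measured − calculated = 375 − 369.4 = 5.6 mOsm/kg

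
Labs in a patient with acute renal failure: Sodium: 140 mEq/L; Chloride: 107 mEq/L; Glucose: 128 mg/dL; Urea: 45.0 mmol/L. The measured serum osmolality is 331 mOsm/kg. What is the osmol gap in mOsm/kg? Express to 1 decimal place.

-1.1 mOsm/kg

Calculated osmolality = 2·Na + glucose/18 + urea
= 2·140 + 128/18 + 45
= 280 + 7.11 + 45
= 332.11 mOsm/kg ≈ 332.1 mOsm/kg
Osmolar gap = measured − calculated = 331 − 332.1 = -1.1 mOsm/kg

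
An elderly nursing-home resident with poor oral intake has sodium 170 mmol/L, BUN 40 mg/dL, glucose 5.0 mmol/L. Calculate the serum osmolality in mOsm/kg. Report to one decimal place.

359.3 mOsm/kg

Calculated osmolality = 2·Na + glucose + BUN/2.8
= 2·170 + 5 + 40/2.8
= 340 + 5 + 14.29
= 359.29 mOsm/kg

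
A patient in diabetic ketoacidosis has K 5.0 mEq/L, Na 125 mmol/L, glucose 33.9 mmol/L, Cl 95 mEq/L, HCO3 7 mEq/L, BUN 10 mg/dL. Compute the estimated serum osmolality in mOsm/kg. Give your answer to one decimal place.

287.5 mOsm/kg

Calculated osmolality = 2·Na + glucose + BUN/2.8
= 2·125 + 33.9 + 10/2.8
= 250 + 33.90 + 3.57
= 287.47 mOsm/kg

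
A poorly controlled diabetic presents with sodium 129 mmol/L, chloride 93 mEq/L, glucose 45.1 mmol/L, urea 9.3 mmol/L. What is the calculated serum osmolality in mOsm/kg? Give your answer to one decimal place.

312.4 mOsm/kg

Calculated osmolality = 2·Na + glucose + urea
= 2·129 + 45.1 + 9.3
= 258 + 45.10 + 9.30
= 312.4 mOsm/kg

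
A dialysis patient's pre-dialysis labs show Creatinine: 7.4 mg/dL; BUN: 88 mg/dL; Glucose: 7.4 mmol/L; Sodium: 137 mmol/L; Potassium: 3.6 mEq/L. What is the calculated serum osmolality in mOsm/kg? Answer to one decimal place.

Calculated osmolality = 2·Na + glucose + BUN/2.8
= 2·137 + 7.4 + 88/2.8
= 274 + 7.40 + 31.43
= 312.83 mOsm/kg

312.8 mOsm/kg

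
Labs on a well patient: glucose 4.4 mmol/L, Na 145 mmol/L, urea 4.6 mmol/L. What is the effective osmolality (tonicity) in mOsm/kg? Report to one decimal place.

Effective osmolality excludes urea (freely permeant across cell membranes):
2·Na + glucose
= 2·145 + 4.4
= 290 + 4.4
= 294.4 mOsm/kg

294.4 mOsm/kg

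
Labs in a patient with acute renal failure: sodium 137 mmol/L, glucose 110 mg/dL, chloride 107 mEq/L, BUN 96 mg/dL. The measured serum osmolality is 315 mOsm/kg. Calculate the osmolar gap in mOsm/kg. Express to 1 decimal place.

Calculated osmolality = 2·Na + glucose/18 + BUN/2.8
= 2·137 + 110/18 + 96/2.8
= 274 + 6.11 + 34.29
= 314.4 mOsm/kg ≈ 314.4 mOsm/kg
Osmolar gap = measured − calculated = 315 − 314.4 = 0.6 mOsm/kg

0.6 mOsm/kg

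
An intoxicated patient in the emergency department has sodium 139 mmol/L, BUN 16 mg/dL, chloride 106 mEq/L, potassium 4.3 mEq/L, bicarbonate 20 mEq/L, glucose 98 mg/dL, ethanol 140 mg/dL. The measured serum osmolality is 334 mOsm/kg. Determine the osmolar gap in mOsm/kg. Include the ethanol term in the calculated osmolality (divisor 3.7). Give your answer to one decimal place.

Calculated osmolality = 2·Na + glucose/18 + BUN/2.8 + ethanol/3.7
= 2·139 + 98/18 + 16/2.8 + 140/3.7
= 278 + 5.44 + 5.71 + 37.84
= 326.99 mOsm/kg ≈ 327.0 mOsm/kg
Osmolar gap = measured − calculated = 334 − 327.0 = 7.0 mOsm/kg

7.0 mOsm/kg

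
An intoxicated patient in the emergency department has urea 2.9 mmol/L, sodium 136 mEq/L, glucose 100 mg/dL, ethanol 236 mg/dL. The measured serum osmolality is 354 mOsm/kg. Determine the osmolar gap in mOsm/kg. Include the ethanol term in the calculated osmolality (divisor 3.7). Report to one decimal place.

9.8 mOsm/kg

Calculated osmolality = 2·Na + glucose/18 + urea + ethanol/3.7
= 2·136 + 100/18 + 2.9 + 236/3.7
= 272 + 5.56 + 2.90 + 63.78
= 344.24 mOsm/kg ≈ 344.2 mOsm/kg
Osmolar gap = measured − calculated = 354 − 344.2 = 9.8 mOsm/kg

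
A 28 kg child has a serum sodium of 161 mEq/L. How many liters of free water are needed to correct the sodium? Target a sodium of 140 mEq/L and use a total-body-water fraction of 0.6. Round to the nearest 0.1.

TBW = 0.6 · 28 = 16.8 L
Free water deficit = TBW · (Na/140 − 1)
= 16.8 · (161/140 − 1)
= 16.8 · 0.15
= 2.52 L

2.5 L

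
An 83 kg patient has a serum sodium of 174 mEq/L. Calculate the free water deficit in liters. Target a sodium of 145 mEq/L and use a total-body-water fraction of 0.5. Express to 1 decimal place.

8.3 L

TBW = 0.5 · 83 = 41.5 L
Free water deficit = TBW · (Na/145 − 1)
= 41.5 · (174/145 − 1)
= 41.5 · 0.2
= 8.3 L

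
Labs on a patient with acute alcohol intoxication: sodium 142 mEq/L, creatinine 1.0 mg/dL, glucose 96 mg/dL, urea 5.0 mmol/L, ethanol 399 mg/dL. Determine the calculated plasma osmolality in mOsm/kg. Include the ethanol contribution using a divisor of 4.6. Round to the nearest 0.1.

Calculated osmolality = 2·Na + glucose/18 + urea + ethanol/4.6
= 2·142 + 96/18 + 5 + 399/4.6
= 284 + 5.33 + 5 + 86.74
= 381.07 mOsm/kg

381.1 mOsm/kg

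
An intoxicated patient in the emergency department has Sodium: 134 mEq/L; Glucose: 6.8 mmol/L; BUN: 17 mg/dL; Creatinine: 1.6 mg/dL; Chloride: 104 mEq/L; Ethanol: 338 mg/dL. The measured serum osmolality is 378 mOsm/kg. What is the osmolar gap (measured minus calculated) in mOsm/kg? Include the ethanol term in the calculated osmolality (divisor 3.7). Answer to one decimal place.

Calculated osmolality = 2·Na + glucose + BUN/2.8 + ethanol/3.7
= 2·134 + 6.8 + 17/2.8 + 338/3.7
= 268 + 6.80 + 6.07 + 91.35
= 372.22 mOsm/kg ≈ 372.2 mOsm/kg
Osmolar gap = measured − calculated = 378 − 372.2 = 5.8 mOsm/kg

5.8 mOsm/kg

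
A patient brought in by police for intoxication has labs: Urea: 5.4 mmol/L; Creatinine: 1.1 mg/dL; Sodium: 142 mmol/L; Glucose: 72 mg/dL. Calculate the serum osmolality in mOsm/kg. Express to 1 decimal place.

293.4 mOsm/kg

Calculated osmolality = 2·Na + glucose/18 + urea
= 2·142 + 72/18 + 5.4
= 284 + 4 + 5.40
= 293.4 mOsm/kg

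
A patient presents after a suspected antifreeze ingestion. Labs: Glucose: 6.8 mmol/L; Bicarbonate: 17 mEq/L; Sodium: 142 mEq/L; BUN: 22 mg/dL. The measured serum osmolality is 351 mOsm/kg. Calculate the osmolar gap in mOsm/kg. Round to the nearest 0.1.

52.3 mOsm/kg

Calculated osmolality = 2·Na + glucose + BUN/2.8
= 2·142 + 6.8 + 22/2.8
= 284 + 6.80 + 7.86
= 298.66 mOsm/kg ≈ 298.7 mOsm/kg
Osmolar gap = measured − calculated = 351 − 298.7 = 52.3 mOsm/kg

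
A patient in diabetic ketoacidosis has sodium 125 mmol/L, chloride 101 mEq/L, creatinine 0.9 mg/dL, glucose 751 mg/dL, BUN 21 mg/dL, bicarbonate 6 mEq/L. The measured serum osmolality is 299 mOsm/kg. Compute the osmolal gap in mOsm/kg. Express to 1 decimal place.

-0.2 mOsm/kg

Calculated osmolality = 2·Na + glucose/18 + BUN/2.8
= 2·125 + 751/18 + 21/2.8
= 250 + 41.72 + 7.50
= 299.22 mOsm/kg ≈ 299.2 mOsm/kg
Osmolar gap = measured − calculated = 299 − 299.2 = -0.2 mOsm/kg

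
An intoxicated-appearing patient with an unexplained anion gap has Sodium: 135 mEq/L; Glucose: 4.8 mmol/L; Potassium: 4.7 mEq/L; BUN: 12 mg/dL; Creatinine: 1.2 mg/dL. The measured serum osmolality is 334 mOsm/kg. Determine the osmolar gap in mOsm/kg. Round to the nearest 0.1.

Calculated osmolality = 2·Na + glucose + BUN/2.8
= 2·135 + 4.8 + 12/2.8
= 270 + 4.80 + 4.29
= 279.09 mOsm/kg ≈ 279.1 mOsm/kg
Osmolar gap = measured − calculated = 334 − 279.1 = 54.9 mOsm/kg

54.9 mOsm/kg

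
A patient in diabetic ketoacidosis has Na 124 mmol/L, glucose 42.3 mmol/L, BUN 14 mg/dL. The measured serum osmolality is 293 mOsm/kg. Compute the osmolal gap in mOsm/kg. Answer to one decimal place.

-2.3 mOsm/kg

Calculated osmolality = 2·Na + glucose + BUN/2.8
= 2·124 + 42.3 + 14/2.8
= 248 + 42.30 + 5
= 295.3 mOsm/kg ≈ 295.3 mOsm/kg
Osmolar gap = measured − calculated = 293 − 295.3 = -2.3 mOsm/kg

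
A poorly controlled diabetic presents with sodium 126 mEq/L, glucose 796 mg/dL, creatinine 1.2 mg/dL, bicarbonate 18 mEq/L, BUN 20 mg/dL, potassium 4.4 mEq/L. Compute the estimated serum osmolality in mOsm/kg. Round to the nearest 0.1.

303.4 mOsm/kg

Calculated osmolality = 2·Na + glucose/18 + BUN/2.8
= 2·126 + 796/18 + 20/2.8
= 252 + 44.22 + 7.14
= 303.36 mOsm/kg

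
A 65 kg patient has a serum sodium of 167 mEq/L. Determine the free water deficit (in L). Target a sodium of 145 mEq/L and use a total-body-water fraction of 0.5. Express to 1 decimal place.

TBW = 0.5 · 65 = 32.5 L
Free water deficit = TBW · (Na/145 − 1)
= 32.5 · (167/145 − 1)
= 32.5 · 0.1517
= 4.93 L

4.9 L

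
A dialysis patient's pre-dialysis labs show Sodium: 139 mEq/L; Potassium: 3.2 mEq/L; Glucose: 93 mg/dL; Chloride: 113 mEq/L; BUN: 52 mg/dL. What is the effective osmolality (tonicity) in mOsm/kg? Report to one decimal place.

283.2 mOsm/kg

Effective osmolality excludes urea (freely permeant across cell membranes):
2·Na + glucose/18
= 2·139 + 93/18
= 278 + 5.17
= 283.17 mOsm/kg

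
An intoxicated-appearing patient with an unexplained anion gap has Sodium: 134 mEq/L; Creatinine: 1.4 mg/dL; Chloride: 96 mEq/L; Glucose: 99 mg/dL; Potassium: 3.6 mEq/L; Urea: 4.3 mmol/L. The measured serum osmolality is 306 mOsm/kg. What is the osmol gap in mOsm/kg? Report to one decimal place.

Calculated osmolality = 2·Na + glucose/18 + urea
= 2·134 + 99/18 + 4.3
= 268 + 5.50 + 4.30
= 277.8 mOsm/kg ≈ 277.8 mOsm/kg
Osmolar gap = measured − calculated = 306 − 277.8 = 28.2 mOsm/kg

28.2 mOsm/kg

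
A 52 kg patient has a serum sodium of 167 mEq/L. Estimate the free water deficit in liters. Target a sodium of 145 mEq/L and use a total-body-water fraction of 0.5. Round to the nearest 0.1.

3.9 L

TBW = 0.5 · 52 = 26 L
Free water deficit = TBW · (Na/145 − 1)
= 26 · (167/145 − 1)
= 26 · 0.1517
= 3.94 L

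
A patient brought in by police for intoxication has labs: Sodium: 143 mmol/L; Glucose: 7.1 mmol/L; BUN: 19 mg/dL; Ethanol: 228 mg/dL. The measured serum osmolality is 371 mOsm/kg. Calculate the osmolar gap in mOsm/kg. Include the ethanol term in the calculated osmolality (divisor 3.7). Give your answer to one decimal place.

Calculated osmolality = 2·Na + glucose + BUN/2.8 + ethanol/3.7
= 2·143 + 7.1 + 19/2.8 + 228/3.7
= 286 + 7.10 + 6.79 + 61.62
= 361.51 mOsm/kg ≈ 361.5 mOsm/kg
Osmolar gap = measured − calculated = 371 − 361.5 = 9.5 mOsm/kg

9.5 mOsm/kg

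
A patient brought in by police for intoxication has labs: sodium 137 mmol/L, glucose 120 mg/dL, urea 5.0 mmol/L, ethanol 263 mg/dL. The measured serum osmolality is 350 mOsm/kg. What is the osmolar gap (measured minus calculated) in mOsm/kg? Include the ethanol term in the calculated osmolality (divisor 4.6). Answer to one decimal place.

Calculated osmolality = 2·Na + glucose/18 + urea + ethanol/4.6
= 2·137 + 120/18 + 5 + 263/4.6
= 274 + 6.67 + 5 + 57.17
= 342.84 mOsm/kg ≈ 342.8 mOsm/kg
Osmolar gap = measured − calculated = 350 − 342.8 = 7.2 mOsm/kg

7.2 mOsm/kg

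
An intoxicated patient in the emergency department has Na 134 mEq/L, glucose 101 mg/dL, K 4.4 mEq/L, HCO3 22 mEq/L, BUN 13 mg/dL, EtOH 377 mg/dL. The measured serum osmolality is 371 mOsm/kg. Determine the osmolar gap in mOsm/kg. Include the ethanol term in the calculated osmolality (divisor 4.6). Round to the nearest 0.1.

10.8 mOsm/kg

Calculated osmolality = 2·Na + glucose/18 + BUN/2.8 + ethanol/4.6
= 2·134 + 101/18 + 13/2.8 + 377/4.6
= 268 + 5.61 + 4.64 + 81.96
= 360.21 mOsm/kg ≈ 360.2 mOsm/kg
Osmolar gap = measured − calculated = 371 − 360.2 = 10.8 mOsm/kg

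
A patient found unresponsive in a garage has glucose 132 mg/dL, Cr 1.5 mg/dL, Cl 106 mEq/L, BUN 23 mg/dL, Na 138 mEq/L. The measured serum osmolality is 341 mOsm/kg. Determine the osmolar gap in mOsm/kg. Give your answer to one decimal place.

49.5 mOsm/kg

Calculated osmolality = 2·Na + glucose/18 + BUN/2.8
= 2·138 + 132/18 + 23/2.8
= 276 + 7.33 + 8.21
= 291.54 mOsm/kg ≈ 291.5 mOsm/kg
Osmolar gap = measured − calculated = 341 − 291.5 = 49.5 mOsm/kg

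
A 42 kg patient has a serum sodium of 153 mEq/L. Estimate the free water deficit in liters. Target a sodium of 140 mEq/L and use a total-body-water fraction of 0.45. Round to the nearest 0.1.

1.8 L

TBW = 0.45 · 42 = 18.9 L
Free water deficit = TBW · (Na/140 − 1)
= 18.9 · (153/140 − 1)
= 18.9 · 0.0929
= 1.76 L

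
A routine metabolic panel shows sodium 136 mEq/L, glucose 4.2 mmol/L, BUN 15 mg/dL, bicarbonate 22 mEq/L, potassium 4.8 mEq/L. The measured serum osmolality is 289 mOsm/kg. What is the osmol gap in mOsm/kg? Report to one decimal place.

7.4 mOsm/kg

Calculated osmolality = 2·Na + glucose + BUN/2.8
= 2·136 + 4.2 + 15/2.8
= 272 + 4.20 + 5.36
= 281.56 mOsm/kg ≈ 281.6 mOsm/kg
Osmolar gap = measured − calculated = 289 − 281.6 = 7.4 mOsm/kg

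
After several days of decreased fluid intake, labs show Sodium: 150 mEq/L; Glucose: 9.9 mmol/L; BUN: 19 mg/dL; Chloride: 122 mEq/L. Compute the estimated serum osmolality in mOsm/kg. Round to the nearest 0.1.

Calculated osmolality = 2·Na + glucose + BUN/2.8
= 2·150 + 9.9 + 19/2.8
= 300 + 9.90 + 6.79
= 316.69 mOsm/kg

316.7 mOsm/kg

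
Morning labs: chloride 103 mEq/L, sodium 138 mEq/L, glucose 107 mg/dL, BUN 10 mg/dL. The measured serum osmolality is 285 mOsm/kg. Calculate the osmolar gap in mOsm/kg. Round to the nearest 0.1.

-0.5 mOsm/kg

Calculated osmolality = 2·Na + glucose/18 + BUN/2.8
= 2·138 + 107/18 + 10/2.8
= 276 + 5.94 + 3.57
= 285.51 mOsm/kg ≈ 285.5 mOsm/kg
Osmolar gap = measured − calculated = 285 − 285.5 = -0.5 mOsm/kg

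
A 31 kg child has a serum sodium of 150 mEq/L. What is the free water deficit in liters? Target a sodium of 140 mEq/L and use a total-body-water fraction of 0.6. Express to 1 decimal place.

1.3 L

TBW = 0.6 · 31 = 18.6 L
Free water deficit = TBW · (Na/140 − 1)
= 18.6 · (150/140 − 1)
= 18.6 · 0.0714
= 1.33 L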